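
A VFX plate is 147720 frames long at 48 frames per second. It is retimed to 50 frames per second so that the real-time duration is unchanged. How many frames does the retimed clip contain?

153875 frames

Target frames = source frames × (target rate / source rate) = 147720 × (50)/(48) = 147720 × 25/24 = 153875.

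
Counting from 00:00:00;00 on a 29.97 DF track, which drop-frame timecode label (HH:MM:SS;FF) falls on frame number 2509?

00:01:23;21

Ten DF minutes hold 17982 frames, so frame 2509 lies in block 0 (frames 0–17981) with 2509 frames into that block.
The block's first minute is 1800 frames and the rest 1798 each; 2509 frames reaches minute 1, so 0 × 18 + 1 × 2 = 2 labels have been skipped so far.
Adding those back, label number 2509 + 2 = 2511 at 30 labels/s is 83 s + 21 f = 0 h 1 min 23 s frame 21, i.e. 00:01:23;21.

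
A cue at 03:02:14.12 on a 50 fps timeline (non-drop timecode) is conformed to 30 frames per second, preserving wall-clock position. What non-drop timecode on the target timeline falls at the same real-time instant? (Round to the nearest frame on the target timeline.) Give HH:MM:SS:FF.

03:02:14:07

Source frame index: (3×3600 + 2×60 + 14) × 50 + 12 = 546712.
Real time: 546712 / (50) = 273356/25 s.
Target frame: (273356/25) × (30) = 1640136/5 ≈ 328027.200 → 328027.
At 30 labels/s: frame 328027 → 03:02:14:07.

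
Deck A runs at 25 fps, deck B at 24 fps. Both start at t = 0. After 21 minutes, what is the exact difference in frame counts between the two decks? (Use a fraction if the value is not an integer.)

21 min = 1260 s.
A emits 25 × 1260 = 31500 frames; B emits 24 × 1260 = 30240.
Difference = 1260 frames; B is behind A.

1260 frames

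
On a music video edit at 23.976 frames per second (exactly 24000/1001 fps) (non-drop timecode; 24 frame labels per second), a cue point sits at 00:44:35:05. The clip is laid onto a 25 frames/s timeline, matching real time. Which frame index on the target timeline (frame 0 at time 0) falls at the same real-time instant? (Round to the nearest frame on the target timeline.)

Source frame index: (0×3600 + 44×60 + 35) × 24 + 5 = 64205.
Real time: 64205 / (24000/1001) = 12853841/4800 s.
Target frame: (12853841/4800) × (25) = 12853841/192 ≈ 66947.089 → 66947.

frame 66947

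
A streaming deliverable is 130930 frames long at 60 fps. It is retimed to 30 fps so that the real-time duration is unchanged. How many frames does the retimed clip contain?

65465 frames

Target frames = source frames × (target rate / source rate) = 130930 × (30)/(60) = 130930 × 1/2 = 65465.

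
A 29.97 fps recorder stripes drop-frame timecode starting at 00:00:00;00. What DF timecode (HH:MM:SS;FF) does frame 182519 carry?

01:41:30;01

Each 10-minute DF block holds 10 × 60 × 30 − 9 × 2 = 17982 frames. 182519 ÷ 17982 → 10 full blocks, remainder 2699.
Within the partial block the first minute is 1800 frames and each further minute 1798, so 1 further minute boundary passed. Total skipped labels = 18 × 10 + 2 × 1 = 182.
Non-drop label index = 182519 + 182 = 182701; at 30 labels/s that is 01:41:30:01, i.e. DF 01:41:30;01.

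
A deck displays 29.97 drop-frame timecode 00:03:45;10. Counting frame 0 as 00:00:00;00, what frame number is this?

Complete 10-minute blocks: 0, each 17982 frames → 0.
Remaining 3 whole minutes in the current block: 1800 + 2 × 1798 = 5396 frames.
Within the current minute: 45 × 30 + 10 − 2 = 1358 (labels ;00/;01 skipped at this minute). Total = 0 + 5396 + 1358 = 6754.

6754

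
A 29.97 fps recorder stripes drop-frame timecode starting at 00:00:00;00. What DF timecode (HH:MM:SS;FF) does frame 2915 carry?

Ten DF minutes hold 17982 frames, so frame 2915 lies in block 0 (frames 0–17981) with 2915 frames into that block.
The block's first minute is 1800 frames and the rest 1798 each; 2915 frames reaches minute 1, so 0 × 18 + 1 × 2 = 2 labels have been skipped so far.
Adding those back, label number 2915 + 2 = 2917 at 30 labels/s is 97 s + 7 f = 0 h 1 min 37 s frame 7, i.e. 00:01:37;07.

00:01:37;07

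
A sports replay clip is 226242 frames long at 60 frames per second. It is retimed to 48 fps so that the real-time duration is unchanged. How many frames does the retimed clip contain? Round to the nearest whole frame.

180994 frames

Frames at target rate = 226242 × (48) / (60) = 904968/5 ≈ 180993.600.
Nearest whole frame: 180994.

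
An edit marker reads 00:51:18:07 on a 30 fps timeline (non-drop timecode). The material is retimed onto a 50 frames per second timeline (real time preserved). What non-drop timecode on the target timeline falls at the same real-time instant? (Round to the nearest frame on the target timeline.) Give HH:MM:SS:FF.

00:51:18:12

Source frame index: (0×3600 + 51×60 + 18) × 30 + 7 = 92347.
Real time: 92347 / (30) = 92347/30 s.
Target frame: (92347/30) × (50) = 461735/3 ≈ 153911.667 → 153912.
At 50 labels/s: frame 153912 → 00:51:18:12.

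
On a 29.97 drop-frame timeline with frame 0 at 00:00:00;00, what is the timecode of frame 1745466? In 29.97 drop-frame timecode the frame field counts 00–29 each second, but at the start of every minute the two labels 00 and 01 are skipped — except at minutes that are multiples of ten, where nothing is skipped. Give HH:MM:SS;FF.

16:10:40;12

Ten DF minutes hold 17982 frames, so frame 1745466 lies in block 97 (frames 1744254–1762235) with 1212 frames into that block.
The block's first minute is 1800 frames and the rest 1798 each; 1212 frames reaches minute 0, so 97 × 18 + 0 × 2 = 1746 labels have been skipped so far.
Adding those back, label number 1745466 + 1746 = 1747212 at 30 labels/s is 58240 s + 12 f = 16 h 10 min 40 s frame 12, i.e. 16:10:40;12.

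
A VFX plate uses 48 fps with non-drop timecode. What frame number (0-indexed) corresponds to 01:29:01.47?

256415

Total seconds to the label: (1 × 3600 + 29 × 60 + 1) = 5341.
Frame index = 5341 × 48 + 47 = 256415.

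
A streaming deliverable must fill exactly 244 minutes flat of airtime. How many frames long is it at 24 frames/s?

351360 frames

244 min = 14640 s.
Frames = 14640 × 24 = 351360.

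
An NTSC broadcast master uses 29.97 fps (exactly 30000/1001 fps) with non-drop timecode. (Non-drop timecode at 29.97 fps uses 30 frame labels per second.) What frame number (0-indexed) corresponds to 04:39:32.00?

503160

Total seconds to the label: (4 × 3600 + 39 × 60 + 32) = 16772.
Frame index = 16772 × 30 + 0 = 503160.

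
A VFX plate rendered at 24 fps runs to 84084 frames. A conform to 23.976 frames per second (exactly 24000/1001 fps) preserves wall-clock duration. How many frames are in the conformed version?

84000 frames

Target frames = source frames × (target rate / source rate) = 84084 × (24000/1001)/(24) = 84084 × 1000/1001 = 84000.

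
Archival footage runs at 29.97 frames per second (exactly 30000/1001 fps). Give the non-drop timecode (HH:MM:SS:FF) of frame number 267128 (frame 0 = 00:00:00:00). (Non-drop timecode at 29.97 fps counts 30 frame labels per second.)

02:28:24:08

267128 ÷ 30 = 8904 full seconds, remainder 8 frames.
8904 s = 2 h 28 min 24 s.
Timecode: 02:28:24:08.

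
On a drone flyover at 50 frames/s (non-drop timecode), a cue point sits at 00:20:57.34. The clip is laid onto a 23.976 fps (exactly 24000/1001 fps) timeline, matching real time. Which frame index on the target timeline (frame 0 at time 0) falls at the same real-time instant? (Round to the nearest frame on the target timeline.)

Source frame index: (0×3600 + 20×60 + 57) × 50 + 34 = 62884.
Real time: 62884 / (50) = 31442/25 s.
Target frame: (31442/25) × (24000/1001) = 30184320/1001 ≈ 30154.166 → 30154.

frame 30154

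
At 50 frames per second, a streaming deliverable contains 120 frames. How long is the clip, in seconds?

Running time = 120 / (50) = 2.4 s.

2.4 seconds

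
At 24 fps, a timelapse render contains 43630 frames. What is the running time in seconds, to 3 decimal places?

1817.917 seconds

Running time = 43630 × 1/24 = 21815/12 s ≈ 1817.917 s.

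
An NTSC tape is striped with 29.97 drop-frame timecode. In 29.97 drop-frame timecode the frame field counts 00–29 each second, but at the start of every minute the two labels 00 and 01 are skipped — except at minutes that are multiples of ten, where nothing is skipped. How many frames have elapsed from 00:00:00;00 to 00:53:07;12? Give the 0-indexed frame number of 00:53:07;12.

As if non-drop at 30 labels/s: (0 × 3600 + 53 × 60 + 7) × 30 + 12 = 95622.
Minute boundaries passed: 53; those not divisible by 10: 53 − 5 = 48; dropped labels = 2 × 48 = 96.
Actual frame index = 95622 − 96 = 95526.

95526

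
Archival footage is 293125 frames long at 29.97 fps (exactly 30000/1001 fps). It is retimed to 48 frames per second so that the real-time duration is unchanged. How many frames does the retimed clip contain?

Target frames = source frames × (target rate / source rate) = 293125 × (48)/(30000/1001) = 293125 × 1001/625 = 469469.

469469 frames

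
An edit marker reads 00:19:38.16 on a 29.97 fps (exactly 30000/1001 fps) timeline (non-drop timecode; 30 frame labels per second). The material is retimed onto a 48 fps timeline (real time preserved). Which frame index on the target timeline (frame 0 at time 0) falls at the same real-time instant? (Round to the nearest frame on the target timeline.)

frame 56626

Source frame index: (0×3600 + 19×60 + 38) × 30 + 16 = 35356.
Real time: 35356 / (30000/1001) = 8847839/7500 s.
Target frame: (8847839/7500) × (48) = 35391356/625 ≈ 56626.170 → 56626.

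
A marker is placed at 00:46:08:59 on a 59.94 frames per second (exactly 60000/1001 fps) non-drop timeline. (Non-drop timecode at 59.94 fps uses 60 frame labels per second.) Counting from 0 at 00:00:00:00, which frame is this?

frame 166139

Total seconds to the label: (0 × 3600 + 46 × 60 + 8) = 2768.
Frame index = 2768 × 60 + 59 = 166139.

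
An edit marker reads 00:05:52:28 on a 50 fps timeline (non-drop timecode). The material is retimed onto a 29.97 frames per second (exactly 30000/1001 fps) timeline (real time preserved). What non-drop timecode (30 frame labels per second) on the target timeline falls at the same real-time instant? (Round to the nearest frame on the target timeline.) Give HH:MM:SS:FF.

Source frame index: (0×3600 + 5×60 + 52) × 50 + 28 = 17628.
Real time: 17628 / (50) = 8814/25 s.
Target frame: (8814/25) × (30000/1001) = 813600/77 ≈ 10566.234 → 10566.
At 30 labels/s: frame 10566 → 00:05:52:06.

00:05:52:06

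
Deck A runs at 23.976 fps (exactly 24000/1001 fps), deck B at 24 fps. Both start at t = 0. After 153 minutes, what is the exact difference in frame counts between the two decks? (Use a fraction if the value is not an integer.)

220320/1001 frames

153 min = 9180 s.
A emits 24000/1001 × 9180 = 220320000/1001 frames; B emits 24 × 9180 = 220320.
Difference = 220320/1001 frames (≈ 220.0999); B is ahead of A.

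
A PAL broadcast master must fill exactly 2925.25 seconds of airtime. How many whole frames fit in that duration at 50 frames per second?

146262 frames

Frames = 2925.25 × 50 = 292525/2 ≈ 146262.5000.
Complete frames: 146262.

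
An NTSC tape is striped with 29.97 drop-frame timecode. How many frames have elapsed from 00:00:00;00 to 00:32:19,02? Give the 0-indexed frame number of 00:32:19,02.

As if non-drop at 30 labels/s: (0 × 3600 + 32 × 60 + 19) × 30 + 2 = 58172.
Minute boundaries passed: 32; those not divisible by 10: 32 − 3 = 29; dropped labels = 2 × 29 = 58.
Actual frame index = 58172 − 58 = 58114.

58114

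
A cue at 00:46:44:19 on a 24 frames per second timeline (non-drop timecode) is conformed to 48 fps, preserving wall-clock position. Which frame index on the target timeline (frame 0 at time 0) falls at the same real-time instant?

frame 134630

Source frame index: (0×3600 + 46×60 + 44) × 24 + 19 = 67315.
Real time: 67315 / (24) = 67315/24 s.
Target frame: (67315/24) × (48) = 134630.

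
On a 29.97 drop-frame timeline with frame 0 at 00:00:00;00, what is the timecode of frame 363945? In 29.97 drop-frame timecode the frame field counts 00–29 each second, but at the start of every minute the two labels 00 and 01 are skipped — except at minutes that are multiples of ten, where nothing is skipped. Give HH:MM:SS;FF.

03:22:23;19

Ten DF minutes hold 17982 frames, so frame 363945 lies in block 20 (frames 359640–377621) with 4305 frames into that block.
The block's first minute is 1800 frames and the rest 1798 each; 4305 frames reaches minute 2, so 20 × 18 + 2 × 2 = 364 labels have been skipped so far.
Adding those back, label number 363945 + 364 = 364309 at 30 labels/s is 12143 s + 19 f = 3 h 22 min 23 s frame 19, i.e. 03:22:23;19.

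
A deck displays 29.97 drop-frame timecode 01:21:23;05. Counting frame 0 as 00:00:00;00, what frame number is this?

146349

Complete 10-minute blocks: 8, each 17982 frames → 143856.
Remaining 1 whole minute in the current block: 1800 + 0 × 1798 = 1800 frames.
Within the current minute: 23 × 30 + 5 − 2 = 693 (labels ;00/;01 skipped at this minute). Total = 143856 + 1800 + 693 = 146349.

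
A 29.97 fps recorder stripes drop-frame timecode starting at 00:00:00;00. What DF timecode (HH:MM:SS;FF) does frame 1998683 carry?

Ten DF minutes hold 17982 frames, so frame 1998683 lies in block 111 (frames 1996002–2013983) with 2681 frames into that block.
The block's first minute is 1800 frames and the rest 1798 each; 2681 frames reaches minute 1, so 111 × 18 + 1 × 2 = 2000 labels have been skipped so far.
Adding those back, label number 1998683 + 2000 = 2000683 at 30 labels/s is 66689 s + 13 f = 18 h 31 min 29 s frame 13, i.e. 18:31:29;13.

18:31:29;13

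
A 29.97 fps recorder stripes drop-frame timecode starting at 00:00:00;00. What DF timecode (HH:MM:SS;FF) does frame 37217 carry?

Ten DF minutes hold 17982 frames, so frame 37217 lies in block 2 (frames 35964–53945) with 1253 frames into that block.
The block's first minute is 1800 frames and the rest 1798 each; 1253 frames reaches minute 0, so 2 × 18 + 0 × 2 = 36 labels have been skipped so far.
Adding those back, label number 37217 + 36 = 37253 at 30 labels/s is 1241 s + 23 f = 0 h 20 min 41 s frame 23, i.e. 00:20:41;23.

00:20:41;23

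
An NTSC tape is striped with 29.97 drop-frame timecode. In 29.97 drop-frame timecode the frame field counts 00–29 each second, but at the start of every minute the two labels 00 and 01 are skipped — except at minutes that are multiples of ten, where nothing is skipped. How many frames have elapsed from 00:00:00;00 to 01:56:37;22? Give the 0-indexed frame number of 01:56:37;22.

Complete 10-minute blocks: 11, each 17982 frames → 197802.
Remaining 6 whole minutes in the current block: 1800 + 5 × 1798 = 10790 frames.
Within the current minute: 37 × 30 + 22 − 2 = 1130 (labels ;00/;01 skipped at this minute). Total = 197802 + 10790 + 1130 = 209722.

209722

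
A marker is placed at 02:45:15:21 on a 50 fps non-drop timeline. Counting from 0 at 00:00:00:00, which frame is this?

Total seconds to the label: (2 × 3600 + 45 × 60 + 15) = 9915.
Frame index = 9915 × 50 + 21 = 495771.

495771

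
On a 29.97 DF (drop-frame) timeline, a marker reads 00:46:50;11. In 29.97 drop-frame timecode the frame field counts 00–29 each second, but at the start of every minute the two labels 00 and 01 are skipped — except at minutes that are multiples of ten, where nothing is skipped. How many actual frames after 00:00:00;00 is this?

84227

Complete 10-minute blocks: 4, each 17982 frames → 71928.
Remaining 6 whole minutes in the current block: 1800 + 5 × 1798 = 10790 frames.
Within the current minute: 50 × 30 + 11 − 2 = 1509 (labels ;00/;01 skipped at this minute). Total = 71928 + 10790 + 1509 = 84227.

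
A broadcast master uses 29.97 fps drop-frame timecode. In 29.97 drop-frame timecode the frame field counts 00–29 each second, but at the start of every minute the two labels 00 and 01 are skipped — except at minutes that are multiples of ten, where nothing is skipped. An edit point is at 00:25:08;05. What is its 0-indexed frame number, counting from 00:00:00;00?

Complete 10-minute blocks: 2, each 17982 frames → 35964.
Remaining 5 whole minutes in the current block: 1800 + 4 × 1798 = 8992 frames.
Within the current minute: 8 × 30 + 5 − 2 = 243 (labels ;00/;01 skipped at this minute). Total = 35964 + 8992 + 243 = 45199.

45199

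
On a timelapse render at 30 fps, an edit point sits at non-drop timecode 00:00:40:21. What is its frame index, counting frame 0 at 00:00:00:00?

1221

Total seconds to the label: (0 × 3600 + 0 × 60 + 40) = 40.
Frame index = 40 × 30 + 21 = 1221.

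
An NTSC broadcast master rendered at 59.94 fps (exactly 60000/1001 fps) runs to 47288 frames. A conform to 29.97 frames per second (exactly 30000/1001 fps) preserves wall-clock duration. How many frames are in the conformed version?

23644 frames

Target frames = source frames × (target rate / source rate) = 47288 × (30000/1001)/(60000/1001) = 47288 × 1/2 = 23644.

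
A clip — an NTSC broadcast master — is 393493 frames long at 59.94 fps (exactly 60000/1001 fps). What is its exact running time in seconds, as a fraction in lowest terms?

Running time = 393493 ÷ (60000/1001) = 393493 × 1001/60000 = 393886493/60000 s.

393886493/60000 seconds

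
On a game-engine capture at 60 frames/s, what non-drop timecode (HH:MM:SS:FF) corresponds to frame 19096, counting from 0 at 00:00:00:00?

19096 ÷ 60 = 318 full seconds, remainder 16 frames.
318 s = 0 h 5 min 18 s.
Timecode: 00:05:18:16.

00:05:18:16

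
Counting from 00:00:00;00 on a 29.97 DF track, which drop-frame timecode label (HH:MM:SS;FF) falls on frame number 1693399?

Each 10-minute DF block holds 10 × 60 × 30 − 9 × 2 = 17982 frames. 1693399 ÷ 17982 → 94 full blocks, remainder 3091.
Within the partial block the first minute is 1800 frames and each further minute 1798, so 1 further minute boundary passed. Total skipped labels = 18 × 94 + 2 × 1 = 1694.
Non-drop label index = 1693399 + 1694 = 1695093; at 30 labels/s that is 15:41:43:03, i.e. DF 15:41:43;03.

15:41:43;03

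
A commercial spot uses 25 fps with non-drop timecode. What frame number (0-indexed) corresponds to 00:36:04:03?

frame 54103

Total seconds to the label: (0 × 3600 + 36 × 60 + 4) = 2164.
Frame index = 2164 × 25 + 3 = 54103.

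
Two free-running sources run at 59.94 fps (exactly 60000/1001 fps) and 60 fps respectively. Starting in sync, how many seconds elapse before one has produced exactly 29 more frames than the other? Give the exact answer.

The gap grows by |60 − 60000/1001| = 60/1001 frames per second.
Time for a 29-frame gap: 29 ÷ (60/1001) = 29029/60 s.

29029/60 seconds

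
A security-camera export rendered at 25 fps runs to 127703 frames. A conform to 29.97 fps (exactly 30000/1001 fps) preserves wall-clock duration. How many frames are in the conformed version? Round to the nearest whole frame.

153091 frames

Frames at target rate = 127703 × (30000/1001) / (25) = 153243600/1001 ≈ 153090.509.
Nearest whole frame: 153091.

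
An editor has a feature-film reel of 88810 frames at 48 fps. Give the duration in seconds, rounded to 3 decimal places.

Running time = 88810 × 1/48 = 44405/24 s ≈ 1850.208 s.

1850.208 seconds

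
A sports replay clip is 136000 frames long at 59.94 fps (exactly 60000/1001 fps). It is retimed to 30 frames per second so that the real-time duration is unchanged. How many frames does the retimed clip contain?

68068 frames

Target frames = source frames × (target rate / source rate) = 136000 × (30)/(60000/1001) = 136000 × 1001/2000 = 68068.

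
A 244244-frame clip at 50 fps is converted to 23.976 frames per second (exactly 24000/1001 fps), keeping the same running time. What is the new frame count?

117120 frames

Target frames = source frames × (target rate / source rate) = 244244 × (24000/1001)/(50) = 244244 × 480/1001 = 117120.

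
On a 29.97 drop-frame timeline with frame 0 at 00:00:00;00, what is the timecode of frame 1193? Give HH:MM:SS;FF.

00:00:39;23

Each 10-minute DF block holds 10 × 60 × 30 − 9 × 2 = 17982 frames. 1193 ÷ 17982 → 0 full blocks, remainder 1193.
Within the partial block the first minute is 1800 frames and each further minute 1798, so 0 further minute boundaries passed. Total skipped labels = 18 × 0 + 2 × 0 = 0.
Non-drop label index = 1193 + 0 = 1193; at 30 labels/s that is 00:00:39:23, i.e. DF 00:00:39;23.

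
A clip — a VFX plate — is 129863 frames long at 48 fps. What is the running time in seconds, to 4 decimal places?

Running time = 129863 × 1/48 = 129863/48 s ≈ 2705.4792 s.

2705.4792 seconds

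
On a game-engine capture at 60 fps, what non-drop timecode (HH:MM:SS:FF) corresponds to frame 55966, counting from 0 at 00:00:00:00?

55966 ÷ 60 = 932 full seconds, remainder 46 frames.
932 s = 0 h 15 min 32 s.
Timecode: 00:15:32:46.

00:15:32:46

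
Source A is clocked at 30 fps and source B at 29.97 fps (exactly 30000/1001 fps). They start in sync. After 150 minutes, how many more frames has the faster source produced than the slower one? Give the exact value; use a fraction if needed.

270000/1001 frames

150 min = 9000 s.
A emits 30 × 9000 = 270000 frames; B emits 30000/1001 × 9000 = 270000000/1001.
Difference = 270000/1001 frames (≈ 269.7303); B is behind A.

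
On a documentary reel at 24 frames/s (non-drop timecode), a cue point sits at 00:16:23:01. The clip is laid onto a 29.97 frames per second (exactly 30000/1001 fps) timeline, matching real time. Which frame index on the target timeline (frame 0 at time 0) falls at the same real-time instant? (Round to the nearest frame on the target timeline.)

Source frame index: (0×3600 + 16×60 + 23) × 24 + 1 = 23593.
Real time: 23593 / (24) = 23593/24 s.
Target frame: (23593/24) × (30000/1001) = 29491250/1001 ≈ 29461.788 → 29462.

frame 29462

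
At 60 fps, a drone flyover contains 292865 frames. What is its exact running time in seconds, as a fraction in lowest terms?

Running time = 292865 ÷ (60) = 292865 × 1/60 = 58573/12 s.

58573/12 seconds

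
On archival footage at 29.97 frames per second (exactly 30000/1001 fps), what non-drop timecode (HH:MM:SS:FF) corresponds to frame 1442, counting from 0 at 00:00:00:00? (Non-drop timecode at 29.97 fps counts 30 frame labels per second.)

1442 ÷ 30 = 48 full seconds, remainder 2 frames.
48 s = 0 h 0 min 48 s.
Timecode: 00:00:48:02.

00:00:48:02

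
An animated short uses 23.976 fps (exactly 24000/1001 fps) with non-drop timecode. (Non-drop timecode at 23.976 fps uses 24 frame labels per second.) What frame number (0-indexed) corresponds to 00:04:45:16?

Total seconds to the label: (0 × 3600 + 4 × 60 + 45) = 285.
Frame index = 285 × 24 + 16 = 6856.

6856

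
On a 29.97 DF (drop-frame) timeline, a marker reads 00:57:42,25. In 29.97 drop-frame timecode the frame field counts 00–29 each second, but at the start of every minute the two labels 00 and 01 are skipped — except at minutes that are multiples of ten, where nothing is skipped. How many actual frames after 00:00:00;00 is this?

As if non-drop at 30 labels/s: (0 × 3600 + 57 × 60 + 42) × 30 + 25 = 103885.
Minute boundaries passed: 57; those not divisible by 10: 57 − 5 = 52; dropped labels = 2 × 52 = 104.
Actual frame index = 103885 − 104 = 103781.

103781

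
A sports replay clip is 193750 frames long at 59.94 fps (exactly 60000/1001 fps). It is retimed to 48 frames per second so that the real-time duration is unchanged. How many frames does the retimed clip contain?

155155 frames

Target frames = source frames × (target rate / source rate) = 193750 × (48)/(60000/1001) = 193750 × 1001/1250 = 155155.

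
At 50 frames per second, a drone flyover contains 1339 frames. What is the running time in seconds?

26.78 seconds

Running time = 1339 / (50) = 26.78 s.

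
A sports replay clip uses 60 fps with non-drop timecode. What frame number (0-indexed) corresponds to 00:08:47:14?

Total seconds to the label: (0 × 3600 + 8 × 60 + 47) = 527.
Frame index = 527 × 60 + 14 = 31634.

frame 31634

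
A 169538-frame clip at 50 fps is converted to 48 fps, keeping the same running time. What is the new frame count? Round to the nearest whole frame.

162756 frames

Frames at target rate = 169538 × (48) / (50) = 4068912/25 ≈ 162756.480.
Nearest whole frame: 162756.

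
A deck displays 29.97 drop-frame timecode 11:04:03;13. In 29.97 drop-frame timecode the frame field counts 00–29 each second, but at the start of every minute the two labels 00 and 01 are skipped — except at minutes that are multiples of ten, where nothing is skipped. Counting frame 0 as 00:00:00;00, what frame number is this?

As if non-drop at 30 labels/s: (11 × 3600 + 4 × 60 + 3) × 30 + 13 = 1195303.
Minute boundaries passed: 664; those not divisible by 10: 664 − 66 = 598; dropped labels = 2 × 598 = 1196.
Actual frame index = 1195303 − 1196 = 1194107.

1194107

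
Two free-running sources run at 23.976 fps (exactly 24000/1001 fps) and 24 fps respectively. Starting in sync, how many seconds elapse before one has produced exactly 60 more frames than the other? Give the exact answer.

The gap grows by |24 − 24000/1001| = 24/1001 frames per second.
Time for a 60-frame gap: 60 ÷ (24/1001) = 2502.5 s.

2502.5 seconds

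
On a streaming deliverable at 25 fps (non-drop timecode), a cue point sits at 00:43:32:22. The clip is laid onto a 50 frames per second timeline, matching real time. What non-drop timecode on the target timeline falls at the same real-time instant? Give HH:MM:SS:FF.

00:43:32:44

Source frame index: (0×3600 + 43×60 + 32) × 25 + 22 = 65322.
Real time: 65322 / (25) = 65322/25 s.
Target frame: (65322/25) × (50) = 130644.
At 50 labels/s: frame 130644 → 00:43:32:44.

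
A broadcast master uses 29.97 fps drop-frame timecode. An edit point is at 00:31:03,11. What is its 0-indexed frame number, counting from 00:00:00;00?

55845

As if non-drop at 30 labels/s: (0 × 3600 + 31 × 60 + 3) × 30 + 11 = 55901.
Minute boundaries passed: 31; those not divisible by 10: 31 − 3 = 28; dropped labels = 2 × 28 = 56.
Actual frame index = 55901 − 56 = 55845.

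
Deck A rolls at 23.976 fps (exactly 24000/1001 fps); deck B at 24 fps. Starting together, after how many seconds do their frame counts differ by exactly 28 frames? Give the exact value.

The gap grows by |24 − 24000/1001| = 24/1001 frames per second.
Time for a 28-frame gap: 28 ÷ (24/1001) = 7007/6 s.

7007/6 seconds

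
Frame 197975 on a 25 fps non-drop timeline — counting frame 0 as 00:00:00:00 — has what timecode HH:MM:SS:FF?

02:11:59:00

197975 ÷ 25 = 7919 full seconds, remainder 0 frames.
7919 s = 2 h 11 min 59 s.
Timecode: 02:11:59:00.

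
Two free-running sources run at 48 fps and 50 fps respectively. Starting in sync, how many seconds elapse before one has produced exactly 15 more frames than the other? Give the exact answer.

7.5 seconds

The gap grows by |50 − 48| = 2 frames per second.
Time for a 15-frame gap: 15 ÷ (2) = 7.5 s.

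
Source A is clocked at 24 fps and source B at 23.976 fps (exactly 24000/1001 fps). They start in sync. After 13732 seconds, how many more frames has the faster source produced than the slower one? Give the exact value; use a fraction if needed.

329568/1001 frames

A emits 24 × 13732 = 329568 frames; B emits 24000/1001 × 13732 = 329568000/1001.
Difference = 329568/1001 frames (≈ 329.2388); B is behind A.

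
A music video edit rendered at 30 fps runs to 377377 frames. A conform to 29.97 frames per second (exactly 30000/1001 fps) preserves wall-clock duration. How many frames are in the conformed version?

Target frames = source frames × (target rate / source rate) = 377377 × (30000/1001)/(30) = 377377 × 1000/1001 = 377000.

377000 frames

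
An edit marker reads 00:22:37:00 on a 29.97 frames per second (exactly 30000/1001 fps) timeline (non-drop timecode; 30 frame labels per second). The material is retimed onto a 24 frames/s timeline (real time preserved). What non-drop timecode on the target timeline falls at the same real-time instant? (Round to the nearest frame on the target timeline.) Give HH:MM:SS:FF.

Source frame index: (0×3600 + 22×60 + 37) × 30 + 0 = 40710.
Real time: 40710 / (30000/1001) = 1358357/1000 s.
Target frame: (1358357/1000) × (24) = 4075071/125 ≈ 32600.568 → 32601.
At 24 labels/s: frame 32601 → 00:22:38:09.

00:22:38:09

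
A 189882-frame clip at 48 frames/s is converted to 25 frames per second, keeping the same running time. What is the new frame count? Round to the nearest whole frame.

98897 frames

Frames at target rate = 189882 × (25) / (48) = 791175/8 ≈ 98896.875.
Nearest whole frame: 98897.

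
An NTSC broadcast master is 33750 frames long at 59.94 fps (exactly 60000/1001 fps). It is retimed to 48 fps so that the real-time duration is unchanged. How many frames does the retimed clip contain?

27027 frames

Target frames = source frames × (target rate / source rate) = 33750 × (48)/(60000/1001) = 33750 × 1001/1250 = 27027.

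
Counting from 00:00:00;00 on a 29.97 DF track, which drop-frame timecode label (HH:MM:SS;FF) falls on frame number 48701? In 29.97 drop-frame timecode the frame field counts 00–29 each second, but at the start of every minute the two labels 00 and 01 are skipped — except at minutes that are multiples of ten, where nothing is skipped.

00:27:05;01

Ten DF minutes hold 17982 frames, so frame 48701 lies in block 2 (frames 35964–53945) with 12737 frames into that block.
The block's first minute is 1800 frames and the rest 1798 each; 12737 frames reaches minute 7, so 2 × 18 + 7 × 2 = 50 labels have been skipped so far.
Adding those back, label number 48701 + 50 = 48751 at 30 labels/s is 1625 s + 1 f = 0 h 27 min 5 s frame 1, i.e. 00:27:05;01.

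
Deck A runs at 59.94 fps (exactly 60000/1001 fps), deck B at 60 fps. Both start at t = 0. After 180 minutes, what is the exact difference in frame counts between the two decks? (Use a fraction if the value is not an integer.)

648000/1001 frames

180 min = 10800 s.
A emits 60000/1001 × 10800 = 648000000/1001 frames; B emits 60 × 10800 = 648000.
Difference = 648000/1001 frames (≈ 647.3526); B is ahead of A.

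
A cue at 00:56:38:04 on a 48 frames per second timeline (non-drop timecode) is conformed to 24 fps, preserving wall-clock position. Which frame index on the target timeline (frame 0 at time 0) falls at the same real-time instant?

Source frame index: (0×3600 + 56×60 + 38) × 48 + 4 = 163108.
Real time: 163108 / (48) = 40777/12 s.
Target frame: (40777/12) × (24) = 81554.

frame 81554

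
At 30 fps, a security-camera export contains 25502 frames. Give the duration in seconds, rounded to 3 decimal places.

850.067 seconds

Running time = 25502 × 1/30 = 12751/15 s ≈ 850.067 s.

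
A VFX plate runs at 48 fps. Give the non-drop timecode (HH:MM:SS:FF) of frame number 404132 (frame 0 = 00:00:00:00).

404132 ÷ 48 = 8419 full seconds, remainder 20 frames.
8419 s = 2 h 20 min 19 s.
Timecode: 02:20:19:20.

02:20:19:20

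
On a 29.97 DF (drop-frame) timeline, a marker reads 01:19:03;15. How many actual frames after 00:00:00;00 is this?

142161

Complete 10-minute blocks: 7, each 17982 frames → 125874.
Remaining 9 whole minutes in the current block: 1800 + 8 × 1798 = 16184 frames.
Within the current minute: 3 × 30 + 15 − 2 = 103 (labels ;00/;01 skipped at this minute). Total = 125874 + 16184 + 103 = 142161.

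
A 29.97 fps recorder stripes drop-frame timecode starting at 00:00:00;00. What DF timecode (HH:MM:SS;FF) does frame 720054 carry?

06:40:25;24

Ten DF minutes hold 17982 frames, so frame 720054 lies in block 40 (frames 719280–737261) with 774 frames into that block.
The block's first minute is 1800 frames and the rest 1798 each; 774 frames reaches minute 0, so 40 × 18 + 0 × 2 = 720 labels have been skipped so far.
Adding those back, label number 720054 + 720 = 720774 at 30 labels/s is 24025 s + 24 f = 6 h 40 min 25 s frame 24, i.e. 06:40:25;24.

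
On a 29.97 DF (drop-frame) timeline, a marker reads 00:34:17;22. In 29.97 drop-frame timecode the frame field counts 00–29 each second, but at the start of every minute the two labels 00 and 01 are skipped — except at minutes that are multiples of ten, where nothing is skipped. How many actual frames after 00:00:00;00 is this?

61670

As if non-drop at 30 labels/s: (0 × 3600 + 34 × 60 + 17) × 30 + 22 = 61732.
Minute boundaries passed: 34; those not divisible by 10: 34 − 3 = 31; dropped labels = 2 × 31 = 62.
Actual frame index = 61732 − 62 = 61670.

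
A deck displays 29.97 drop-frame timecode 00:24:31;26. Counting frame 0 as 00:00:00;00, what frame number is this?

44112

Complete 10-minute blocks: 2, each 17982 frames → 35964.
Remaining 4 whole minutes in the current block: 1800 + 3 × 1798 = 7194 frames.
Within the current minute: 31 × 30 + 26 − 2 = 954 (labels ;00/;01 skipped at this minute). Total = 35964 + 7194 + 954 = 44112.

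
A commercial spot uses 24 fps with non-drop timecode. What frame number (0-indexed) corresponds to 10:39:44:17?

frame 921233

Total seconds to the label: (10 × 3600 + 39 × 60 + 44) = 38384.
Frame index = 38384 × 24 + 17 = 921233.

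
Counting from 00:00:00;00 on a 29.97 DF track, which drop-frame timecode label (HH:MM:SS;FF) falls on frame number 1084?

00:00:36;04

Ten DF minutes hold 17982 frames, so frame 1084 lies in block 0 (frames 0–17981) with 1084 frames into that block.
The block's first minute is 1800 frames and the rest 1798 each; 1084 frames reaches minute 0, so 0 × 18 + 0 × 2 = 0 labels have been skipped so far.
Adding those back, label number 1084 + 0 = 1084 at 30 labels/s is 36 s + 4 f = 0 h 0 min 36 s frame 4, i.e. 00:00:36;04.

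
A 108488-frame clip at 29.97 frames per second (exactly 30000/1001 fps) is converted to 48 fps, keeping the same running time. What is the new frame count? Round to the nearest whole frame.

173754 frames

Frames at target rate = 108488 × (48) / (30000/1001) = 108596488/625 ≈ 173754.381.
Nearest whole frame: 173754.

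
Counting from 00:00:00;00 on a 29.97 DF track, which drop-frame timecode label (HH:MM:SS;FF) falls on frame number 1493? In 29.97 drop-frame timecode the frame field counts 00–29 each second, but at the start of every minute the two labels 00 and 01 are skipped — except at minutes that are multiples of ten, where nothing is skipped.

00:00:49;23

Ten DF minutes hold 17982 frames, so frame 1493 lies in block 0 (frames 0–17981) with 1493 frames into that block.
The block's first minute is 1800 frames and the rest 1798 each; 1493 frames reaches minute 0, so 0 × 18 + 0 × 2 = 0 labels have been skipped so far.
Adding those back, label number 1493 + 0 = 1493 at 30 labels/s is 49 s + 23 f = 0 h 0 min 49 s frame 23, i.e. 00:00:49;23.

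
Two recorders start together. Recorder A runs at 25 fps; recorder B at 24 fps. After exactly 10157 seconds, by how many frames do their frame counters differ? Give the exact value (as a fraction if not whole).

A emits 25 × 10157 = 253925 frames; B emits 24 × 10157 = 243768.
Difference = 10157 frames; B is behind A.

10157 frames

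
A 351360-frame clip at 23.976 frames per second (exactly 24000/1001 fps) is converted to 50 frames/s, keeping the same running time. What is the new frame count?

732732 frames

Target frames = source frames × (target rate / source rate) = 351360 × (50)/(24000/1001) = 351360 × 1001/480 = 732732.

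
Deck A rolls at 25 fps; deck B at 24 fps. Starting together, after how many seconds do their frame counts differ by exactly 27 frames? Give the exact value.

27 seconds

The gap grows by |24 − 25| = 1 frame per second.
Time for a 27-frame gap: 27 ÷ (1) = 27 s.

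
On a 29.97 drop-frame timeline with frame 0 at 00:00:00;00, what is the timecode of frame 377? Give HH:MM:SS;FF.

00:00:12;17

Ten DF minutes hold 17982 frames, so frame 377 lies in block 0 (frames 0–17981) with 377 frames into that block.
The block's first minute is 1800 frames and the rest 1798 each; 377 frames reaches minute 0, so 0 × 18 + 0 × 2 = 0 labels have been skipped so far.
Adding those back, label number 377 + 0 = 377 at 30 labels/s is 12 s + 17 f = 0 h 0 min 12 s frame 17, i.e. 00:00:12;17.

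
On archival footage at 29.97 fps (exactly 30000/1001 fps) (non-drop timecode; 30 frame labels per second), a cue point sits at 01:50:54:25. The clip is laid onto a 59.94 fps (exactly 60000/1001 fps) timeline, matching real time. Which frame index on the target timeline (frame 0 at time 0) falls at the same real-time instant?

Source frame index: (1×3600 + 50×60 + 54) × 30 + 25 = 199645.
Real time: 199645 / (30000/1001) = 39968929/6000 s.
Target frame: (39968929/6000) × (60000/1001) = 399290.

frame 399290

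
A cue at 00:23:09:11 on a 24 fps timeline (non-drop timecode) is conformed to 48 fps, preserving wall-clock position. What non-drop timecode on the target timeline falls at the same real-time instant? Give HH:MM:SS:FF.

00:23:09:22

Source frame index: (0×3600 + 23×60 + 9) × 24 + 11 = 33347.
Real time: 33347 / (24) = 33347/24 s.
Target frame: (33347/24) × (48) = 66694.
At 48 labels/s: frame 66694 → 00:23:09:22.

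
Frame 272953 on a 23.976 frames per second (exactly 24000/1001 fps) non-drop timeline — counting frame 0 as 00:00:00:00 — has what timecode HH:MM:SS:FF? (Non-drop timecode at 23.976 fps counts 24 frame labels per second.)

03:09:33:01

272953 ÷ 24 = 11373 full seconds, remainder 1 frame.
11373 s = 3 h 9 min 33 s.
Timecode: 03:09:33:01.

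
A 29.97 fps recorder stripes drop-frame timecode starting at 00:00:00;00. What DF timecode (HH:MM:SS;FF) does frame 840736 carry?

Ten DF minutes hold 17982 frames, so frame 840736 lies in block 46 (frames 827172–845153) with 13564 frames into that block.
The block's first minute is 1800 frames and the rest 1798 each; 13564 frames reaches minute 7, so 46 × 18 + 7 × 2 = 842 labels have been skipped so far.
Adding those back, label number 840736 + 842 = 841578 at 30 labels/s is 28052 s + 18 f = 7 h 47 min 32 s frame 18, i.e. 07:47:32;18.

07:47:32;18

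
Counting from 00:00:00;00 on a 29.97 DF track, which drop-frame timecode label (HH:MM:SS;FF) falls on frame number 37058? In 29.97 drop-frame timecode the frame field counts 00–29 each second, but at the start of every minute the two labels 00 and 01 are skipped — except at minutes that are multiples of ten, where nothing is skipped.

Each 10-minute DF block holds 10 × 60 × 30 − 9 × 2 = 17982 frames. 37058 ÷ 17982 → 2 full blocks, remainder 1094.
Within the partial block the first minute is 1800 frames and each further minute 1798, so 0 further minute boundaries passed. Total skipped labels = 18 × 2 + 2 × 0 = 36.
Non-drop label index = 37058 + 36 = 37094; at 30 labels/s that is 00:20:36:14, i.e. DF 00:20:36;14.

00:20:36;14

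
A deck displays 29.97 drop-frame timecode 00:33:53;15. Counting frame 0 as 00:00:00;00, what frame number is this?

As if non-drop at 30 labels/s: (0 × 3600 + 33 × 60 + 53) × 30 + 15 = 61005.
Minute boundaries passed: 33; those not divisible by 10: 33 − 3 = 30; dropped labels = 2 × 30 = 60.
Actual frame index = 61005 − 60 = 60945.

60945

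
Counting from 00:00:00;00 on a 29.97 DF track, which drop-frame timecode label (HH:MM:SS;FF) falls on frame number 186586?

01:43:45;22

Each 10-minute DF block holds 10 × 60 × 30 − 9 × 2 = 17982 frames. 186586 ÷ 17982 → 10 full blocks, remainder 6766.
Within the partial block the first minute is 1800 frames and each further minute 1798, so 3 further minute boundaries passed. Total skipped labels = 18 × 10 + 2 × 3 = 186.
Non-drop label index = 186586 + 186 = 186772; at 30 labels/s that is 01:43:45:22, i.e. DF 01:43:45;22.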